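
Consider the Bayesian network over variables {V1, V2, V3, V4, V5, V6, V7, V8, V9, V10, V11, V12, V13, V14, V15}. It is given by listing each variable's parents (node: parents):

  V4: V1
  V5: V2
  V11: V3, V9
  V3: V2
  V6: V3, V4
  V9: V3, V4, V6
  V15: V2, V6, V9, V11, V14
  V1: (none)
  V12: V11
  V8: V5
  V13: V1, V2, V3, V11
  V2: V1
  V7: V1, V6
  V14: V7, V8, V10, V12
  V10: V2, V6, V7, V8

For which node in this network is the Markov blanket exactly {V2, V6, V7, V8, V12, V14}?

The target node must have every member of {V2, V6, V7, V8, V12, V14} as a parent, child, or co-parent, and no others.
Parents of V10: V2, V6, V7, V8; children: V14; co-parents: V7, V8, V12.
These exactly cover the given set, so the node is V10.

V10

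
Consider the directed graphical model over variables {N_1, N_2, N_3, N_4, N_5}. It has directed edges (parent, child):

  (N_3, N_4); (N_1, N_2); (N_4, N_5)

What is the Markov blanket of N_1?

Pa(N_1) = {}.
N_1 has child N_2.
Other parents of N_1's children:
  N_2: no additional parents.
MB(N_1) = {N_2}.

{N_2}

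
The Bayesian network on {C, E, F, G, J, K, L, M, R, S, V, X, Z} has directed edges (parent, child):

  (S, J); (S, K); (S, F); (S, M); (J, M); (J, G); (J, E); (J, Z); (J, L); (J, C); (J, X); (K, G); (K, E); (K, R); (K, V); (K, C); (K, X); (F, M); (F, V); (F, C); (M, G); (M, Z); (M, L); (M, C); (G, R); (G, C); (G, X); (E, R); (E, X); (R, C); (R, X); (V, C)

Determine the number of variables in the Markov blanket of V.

A node's Markov blanket = Pa ∪ Ch ∪ (parents of Ch other than the node itself).
V's parents: F, K.
Children of V: C.
Parents of each child, excluding V:
  C also has parents F, G, J, K, M, R.
MB(V) = {C, F, G, J, K, M, R}, which has 7 nodes.

7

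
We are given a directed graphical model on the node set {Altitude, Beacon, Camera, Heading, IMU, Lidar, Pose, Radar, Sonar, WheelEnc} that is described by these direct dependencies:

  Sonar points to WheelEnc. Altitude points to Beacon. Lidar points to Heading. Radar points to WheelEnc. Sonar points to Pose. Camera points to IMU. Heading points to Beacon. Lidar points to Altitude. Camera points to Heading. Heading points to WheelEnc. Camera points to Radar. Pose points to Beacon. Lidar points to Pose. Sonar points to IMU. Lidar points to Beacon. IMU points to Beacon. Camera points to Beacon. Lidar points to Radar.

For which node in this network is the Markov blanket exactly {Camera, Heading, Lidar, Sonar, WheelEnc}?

Radar

The target node must have every member of {Camera, Heading, Lidar, Sonar, WheelEnc} as a parent, child, or co-parent, and no others.
Parents of Radar: Camera, Lidar; children: WheelEnc; co-parents: Heading, Sonar.
These exactly cover the given set, so the node is Radar.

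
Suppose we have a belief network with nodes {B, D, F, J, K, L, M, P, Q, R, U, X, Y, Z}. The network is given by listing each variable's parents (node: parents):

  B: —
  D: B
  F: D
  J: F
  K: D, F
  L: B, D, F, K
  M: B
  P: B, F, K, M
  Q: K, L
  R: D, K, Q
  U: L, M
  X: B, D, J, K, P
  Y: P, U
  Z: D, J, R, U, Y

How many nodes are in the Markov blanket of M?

6

Parents of M: B.
M's children: P, U.
Other parents of M's children:
  P also has parents B, F, K.
  U's other parent is L.
MB(M) = {B, F, K, L, P, U}, which has 6 nodes.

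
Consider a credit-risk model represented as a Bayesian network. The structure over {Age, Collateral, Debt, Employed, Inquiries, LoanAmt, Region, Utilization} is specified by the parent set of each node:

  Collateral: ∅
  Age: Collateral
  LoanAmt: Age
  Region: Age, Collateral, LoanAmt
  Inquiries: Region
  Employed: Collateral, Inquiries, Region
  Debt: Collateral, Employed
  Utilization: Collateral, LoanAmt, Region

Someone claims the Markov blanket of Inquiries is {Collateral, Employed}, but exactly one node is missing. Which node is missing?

Region

Recall MB(v) = parents ∪ children ∪ spouses, where spouses are the other parents of v's children.
Pa(Inquiries) = {Region}.
Inquiries has child Employed.
Co-parents of Inquiries (other parents of its children):
  Employed's other parents are Collateral, Region.
MB(Inquiries) = {Collateral, Employed, Region}.
Comparing with the claimed set, Region is missing.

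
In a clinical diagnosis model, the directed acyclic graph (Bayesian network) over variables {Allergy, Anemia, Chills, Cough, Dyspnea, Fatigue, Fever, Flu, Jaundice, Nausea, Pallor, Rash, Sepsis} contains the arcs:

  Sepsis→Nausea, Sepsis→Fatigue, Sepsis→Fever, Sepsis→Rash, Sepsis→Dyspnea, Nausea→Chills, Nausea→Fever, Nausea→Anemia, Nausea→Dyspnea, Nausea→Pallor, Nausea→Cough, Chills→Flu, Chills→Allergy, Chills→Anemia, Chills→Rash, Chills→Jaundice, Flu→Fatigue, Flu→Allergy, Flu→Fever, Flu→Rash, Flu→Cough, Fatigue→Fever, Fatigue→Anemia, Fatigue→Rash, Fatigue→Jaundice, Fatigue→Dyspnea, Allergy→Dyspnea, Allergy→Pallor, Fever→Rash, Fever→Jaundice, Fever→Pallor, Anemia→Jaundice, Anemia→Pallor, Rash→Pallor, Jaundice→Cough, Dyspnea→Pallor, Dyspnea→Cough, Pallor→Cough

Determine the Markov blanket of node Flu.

Pa(Flu) = {Chills}.
Ch(Flu) = {Allergy, Cough, Fatigue, Fever, Rash}.
Parents of each child, excluding Flu:
  Fatigue: Sepsis
  Allergy: Chills
  Fever: Fatigue, Nausea, Sepsis
  Rash: Chills, Fatigue, Fever, Sepsis
  Cough: Dyspnea, Jaundice, Nausea, Pallor
Taking the union gives {Allergy, Chills, Cough, Dyspnea, Fatigue, Fever, Jaundice, Nausea, Pallor, Rash, Sepsis}.

{Allergy, Chills, Cough, Dyspnea, Fatigue, Fever, Jaundice, Nausea, Pallor, Rash, Sepsis}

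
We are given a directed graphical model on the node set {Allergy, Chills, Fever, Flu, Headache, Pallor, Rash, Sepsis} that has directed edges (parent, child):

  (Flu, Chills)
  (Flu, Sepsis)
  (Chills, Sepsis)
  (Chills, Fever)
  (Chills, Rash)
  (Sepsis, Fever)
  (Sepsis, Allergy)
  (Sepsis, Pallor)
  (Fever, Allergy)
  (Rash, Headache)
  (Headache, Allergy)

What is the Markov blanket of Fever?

Fever has child Allergy.
Pa(Fever) = {Chills, Sepsis}.
Parents of each child, excluding Fever:
  Allergy also has parents Headache, Sepsis.
MB(Fever) = {Allergy, Chills, Headache, Sepsis}.

{Allergy, Chills, Headache, Sepsis}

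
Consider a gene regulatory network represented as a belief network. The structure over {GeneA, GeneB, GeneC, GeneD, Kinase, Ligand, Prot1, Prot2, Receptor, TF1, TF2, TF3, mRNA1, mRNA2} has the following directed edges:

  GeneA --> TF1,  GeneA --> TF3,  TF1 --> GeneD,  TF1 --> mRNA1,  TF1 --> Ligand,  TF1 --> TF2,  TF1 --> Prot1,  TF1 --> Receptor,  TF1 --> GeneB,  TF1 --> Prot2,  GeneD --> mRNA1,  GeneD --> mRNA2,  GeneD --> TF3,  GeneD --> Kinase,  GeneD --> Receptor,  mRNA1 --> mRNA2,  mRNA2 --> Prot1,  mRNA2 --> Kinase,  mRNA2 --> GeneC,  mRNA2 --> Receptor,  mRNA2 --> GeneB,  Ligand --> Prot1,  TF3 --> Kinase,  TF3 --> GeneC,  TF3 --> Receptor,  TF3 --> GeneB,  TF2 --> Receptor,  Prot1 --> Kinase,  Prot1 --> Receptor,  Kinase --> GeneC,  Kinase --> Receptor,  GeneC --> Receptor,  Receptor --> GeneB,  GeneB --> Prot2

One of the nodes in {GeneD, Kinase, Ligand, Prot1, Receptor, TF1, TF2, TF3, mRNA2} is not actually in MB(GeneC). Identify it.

Ligand

Recall MB(v) = parents ∪ children ∪ spouses, where spouses are the other parents of v's children.
GeneC has child Receptor.
Pa(GeneC) = {Kinase, TF3, mRNA2}.
For each child, the remaining parents (spouses of GeneC):
  Receptor's other parents are GeneD, Kinase, Prot1, TF1, TF2, TF3, mRNA2.
MB(GeneC) = {GeneD, Kinase, Prot1, Receptor, TF1, TF2, TF3, mRNA2}.
Ligand is neither a parent, child, nor co-parent of GeneC, so it does not belong.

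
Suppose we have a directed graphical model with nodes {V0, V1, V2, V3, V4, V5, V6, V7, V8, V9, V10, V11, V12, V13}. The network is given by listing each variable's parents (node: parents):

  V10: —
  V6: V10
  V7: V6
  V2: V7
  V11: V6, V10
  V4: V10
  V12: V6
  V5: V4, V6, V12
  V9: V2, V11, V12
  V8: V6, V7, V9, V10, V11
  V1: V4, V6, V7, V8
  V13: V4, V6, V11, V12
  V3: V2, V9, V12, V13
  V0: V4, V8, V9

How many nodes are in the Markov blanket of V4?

Recall MB(v) = parents ∪ children ∪ spouses, where spouses are the other parents of v's children.
Ch(V4) = {V0, V1, V5, V13}.
Pa(V4) = {V10}.
Other parents of V4's children:
  V5: V6, V12
  V1: V6, V7, V8
  V13: V6, V11, V12
  V0: V8, V9
MB(V4) = {V0, V1, V5, V6, V7, V8, V9, V10, V11, V12, V13}, which has 11 nodes.

11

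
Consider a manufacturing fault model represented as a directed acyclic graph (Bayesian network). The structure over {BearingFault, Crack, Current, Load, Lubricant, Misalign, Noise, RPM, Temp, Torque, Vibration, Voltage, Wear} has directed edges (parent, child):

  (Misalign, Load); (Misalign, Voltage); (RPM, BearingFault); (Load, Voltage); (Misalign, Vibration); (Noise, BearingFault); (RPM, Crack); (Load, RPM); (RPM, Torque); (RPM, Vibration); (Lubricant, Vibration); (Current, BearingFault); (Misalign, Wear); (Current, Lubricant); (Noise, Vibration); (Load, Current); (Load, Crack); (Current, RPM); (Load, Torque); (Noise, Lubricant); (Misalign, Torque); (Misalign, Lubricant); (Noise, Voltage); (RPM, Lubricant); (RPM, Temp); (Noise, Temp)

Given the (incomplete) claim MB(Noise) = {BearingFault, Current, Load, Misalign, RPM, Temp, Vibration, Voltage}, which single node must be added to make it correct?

Noise has no parents.
Ch(Noise) = {BearingFault, Lubricant, Temp, Vibration, Voltage}.
For each child, the remaining parents (spouses of Noise):
  Lubricant also has parents Current, Misalign, RPM.
  parents(Vibration) \ {Noise} = {Lubricant, Misalign, RPM}.
  Temp's other parent is RPM.
  parents(BearingFault) \ {Noise} = {Current, RPM}.
  Voltage also has parents Load, Misalign.
MB(Noise) = {BearingFault, Current, Load, Lubricant, Misalign, RPM, Temp, Vibration, Voltage}.
Comparing with the claimed set, Lubricant is missing.

Lubricant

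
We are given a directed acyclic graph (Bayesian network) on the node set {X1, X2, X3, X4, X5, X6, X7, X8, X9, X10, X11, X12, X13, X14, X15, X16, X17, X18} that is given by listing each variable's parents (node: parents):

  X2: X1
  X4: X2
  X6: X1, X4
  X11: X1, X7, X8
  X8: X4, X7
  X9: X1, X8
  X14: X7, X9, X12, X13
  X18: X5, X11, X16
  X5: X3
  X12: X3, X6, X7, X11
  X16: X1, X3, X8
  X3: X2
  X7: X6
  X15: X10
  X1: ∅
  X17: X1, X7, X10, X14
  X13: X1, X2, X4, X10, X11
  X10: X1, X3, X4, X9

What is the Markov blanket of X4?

Recall MB(v) = parents ∪ children ∪ spouses, where spouses are the other parents of v's children.
X4's parents: X2.
X4's children: X6, X8, X10, X13.
For each child, the remaining parents (spouses of X4):
  X6's other parent is X1.
  parents(X8) \ {X4} = {X7}.
  parents(X10) \ {X4} = {X1, X3, X9}.
  parents(X13) \ {X4} = {X1, X2, X10, X11}.
So the Markov blanket of X4 is {X1, X2, X3, X6, X7, X8, X9, X10, X11, X13}.

{X1, X2, X3, X6, X7, X8, X9, X10, X11, X13}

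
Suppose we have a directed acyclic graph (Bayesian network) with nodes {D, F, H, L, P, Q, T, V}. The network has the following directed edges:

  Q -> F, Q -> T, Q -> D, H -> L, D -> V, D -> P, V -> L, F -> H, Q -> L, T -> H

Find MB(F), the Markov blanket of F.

By definition, MB(F) is built from F's parents, F's children, and the co-parents of F.
Pa(F) = {Q}.
Children of F: H.
Other parents of F's children:
  H also has parent T.
MB(F) = {H, Q, T}.

{H, Q, T}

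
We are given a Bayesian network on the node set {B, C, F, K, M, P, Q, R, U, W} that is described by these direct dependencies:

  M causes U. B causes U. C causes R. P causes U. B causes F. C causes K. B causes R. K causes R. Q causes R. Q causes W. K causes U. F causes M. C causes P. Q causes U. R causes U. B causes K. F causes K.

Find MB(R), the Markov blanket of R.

Pa(R) = {B, C, K, Q}.
R has child U.
Other parents of R's children:
  U: B, K, M, P, Q
MB(R) = {B, C, K, M, P, Q, U}.

{B, C, K, M, P, Q, U}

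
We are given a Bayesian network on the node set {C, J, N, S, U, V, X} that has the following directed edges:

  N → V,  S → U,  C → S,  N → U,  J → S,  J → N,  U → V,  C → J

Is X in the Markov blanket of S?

The Markov blanket of a node is its parents, its children, and the other parents of its children.
Pa(S) = {C, J}.
Ch(S) = {U}.
Co-parents of S (other parents of its children):
  U's other parent is N.
MB(S) = {C, J, N, U}; X is not in this set.

No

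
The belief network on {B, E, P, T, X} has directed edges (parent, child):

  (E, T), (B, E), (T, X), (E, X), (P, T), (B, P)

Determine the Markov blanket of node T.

T's children: X.
T's parents: E, P.
Parents of each child, excluding T:
  parents(X) \ {T} = {E}.
So the Markov blanket of T is {E, P, X}.

{E, P, X}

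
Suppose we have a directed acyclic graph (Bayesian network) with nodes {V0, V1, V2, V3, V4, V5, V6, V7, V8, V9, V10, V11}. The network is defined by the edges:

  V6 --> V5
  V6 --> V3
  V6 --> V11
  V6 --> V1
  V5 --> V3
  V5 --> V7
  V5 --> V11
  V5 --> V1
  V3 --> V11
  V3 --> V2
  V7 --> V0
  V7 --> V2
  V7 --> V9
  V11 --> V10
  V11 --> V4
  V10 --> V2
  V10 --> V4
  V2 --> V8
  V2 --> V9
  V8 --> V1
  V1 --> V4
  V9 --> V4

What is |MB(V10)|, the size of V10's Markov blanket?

7

Pa(V10) = {V11}.
Children of V10: V2, V4.
Other parents of V10's children:
  V2 also has parents V3, V7.
  V4's other parents are V1, V9, V11.
MB(V10) = {V1, V2, V3, V4, V7, V9, V11}, which has 7 nodes.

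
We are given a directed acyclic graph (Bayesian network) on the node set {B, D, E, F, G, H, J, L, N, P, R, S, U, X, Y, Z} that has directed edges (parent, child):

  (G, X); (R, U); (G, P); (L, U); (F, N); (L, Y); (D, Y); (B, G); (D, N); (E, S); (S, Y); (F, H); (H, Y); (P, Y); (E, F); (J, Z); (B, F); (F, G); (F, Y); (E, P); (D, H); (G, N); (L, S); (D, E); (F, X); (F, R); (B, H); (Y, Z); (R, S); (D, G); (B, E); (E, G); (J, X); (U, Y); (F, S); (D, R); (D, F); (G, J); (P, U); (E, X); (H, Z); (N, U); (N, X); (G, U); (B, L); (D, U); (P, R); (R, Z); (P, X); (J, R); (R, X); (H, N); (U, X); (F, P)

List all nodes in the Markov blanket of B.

{D, E, F, G, H, L}

A node's Markov blanket = Pa ∪ Ch ∪ (parents of Ch other than the node itself).
B's parents: none.
Children of B: E, F, G, H, L.
Other parents of B's children:
  parents(E) \ {B} = {D}.
  F also has parents D, E.
  parents(G) \ {B} = {D, E, F}.
  H's other parents are D, F.
  L: no additional parents.
Union: {} ∪ {E, F, G, H, L} ∪ {D, E, F} = {D, E, F, G, H, L}.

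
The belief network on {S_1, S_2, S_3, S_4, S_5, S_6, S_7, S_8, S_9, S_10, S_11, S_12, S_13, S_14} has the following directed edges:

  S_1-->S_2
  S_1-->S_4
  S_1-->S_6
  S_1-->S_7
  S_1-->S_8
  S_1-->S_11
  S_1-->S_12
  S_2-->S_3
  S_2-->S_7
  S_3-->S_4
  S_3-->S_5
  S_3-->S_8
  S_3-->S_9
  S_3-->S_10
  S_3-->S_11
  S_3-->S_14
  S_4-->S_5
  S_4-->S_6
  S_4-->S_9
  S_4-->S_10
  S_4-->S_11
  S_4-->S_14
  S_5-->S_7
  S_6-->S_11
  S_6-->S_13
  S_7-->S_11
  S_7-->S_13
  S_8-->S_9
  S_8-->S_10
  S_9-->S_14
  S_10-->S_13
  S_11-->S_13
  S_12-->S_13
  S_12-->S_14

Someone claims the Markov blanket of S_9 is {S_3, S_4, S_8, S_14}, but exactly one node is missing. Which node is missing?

The Markov blanket of a node is its parents, its children, and the other parents of its children.
Parents of S_9: S_3, S_4, S_8.
S_9 has child S_14.
Other parents of S_9's children:
  S_14: S_3, S_4, S_12
MB(S_9) = {S_3, S_4, S_8, S_12, S_14}.
Comparing with the claimed set, S_12 is missing.

S_12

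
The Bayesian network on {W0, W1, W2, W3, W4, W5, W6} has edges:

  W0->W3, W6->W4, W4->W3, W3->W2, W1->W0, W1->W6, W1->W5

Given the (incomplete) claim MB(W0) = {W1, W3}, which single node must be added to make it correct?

W4

Children of W0: W3.
Pa(W0) = {W1}.
Co-parents of W0 (other parents of its children):
  W3: W4
MB(W0) = {W1, W3, W4}.
Comparing with the claimed set, W4 is missing.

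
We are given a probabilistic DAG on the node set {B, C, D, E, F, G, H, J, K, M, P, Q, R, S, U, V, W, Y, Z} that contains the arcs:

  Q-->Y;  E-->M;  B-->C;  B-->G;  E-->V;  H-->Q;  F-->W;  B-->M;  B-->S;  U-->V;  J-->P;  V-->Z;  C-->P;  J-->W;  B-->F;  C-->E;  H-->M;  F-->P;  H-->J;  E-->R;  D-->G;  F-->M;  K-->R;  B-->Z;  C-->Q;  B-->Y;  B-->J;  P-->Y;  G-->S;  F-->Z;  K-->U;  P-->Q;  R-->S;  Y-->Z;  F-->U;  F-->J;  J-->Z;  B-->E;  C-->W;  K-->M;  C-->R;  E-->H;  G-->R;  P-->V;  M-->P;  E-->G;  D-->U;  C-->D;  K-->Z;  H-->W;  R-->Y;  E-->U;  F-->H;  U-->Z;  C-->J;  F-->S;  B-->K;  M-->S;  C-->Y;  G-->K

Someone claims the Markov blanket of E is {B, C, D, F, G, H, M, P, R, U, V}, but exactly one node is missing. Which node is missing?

K

E has parents B, C.
Ch(E) = {G, H, M, R, U, V}.
For each child, the remaining parents (spouses of E):
  G also has parents B, D.
  parents(H) \ {E} = {F}.
  parents(M) \ {E} = {B, F, H, K}.
  R also has parents C, G, K.
  U also has parents D, F, K.
  V's other parents are P, U.
MB(E) = {B, C, D, F, G, H, K, M, P, R, U, V}.
Comparing with the claimed set, K is missing.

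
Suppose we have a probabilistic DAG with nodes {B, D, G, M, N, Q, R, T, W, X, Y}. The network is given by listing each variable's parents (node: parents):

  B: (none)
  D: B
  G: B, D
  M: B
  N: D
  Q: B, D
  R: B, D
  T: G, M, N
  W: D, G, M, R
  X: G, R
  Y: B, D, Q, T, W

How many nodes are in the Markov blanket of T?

Recall MB(v) = parents ∪ children ∪ spouses, where spouses are the other parents of v's children.
T has child Y.
Parents of T: G, M, N.
For each child, the remaining parents (spouses of T):
  Y's other parents are B, D, Q, W.
MB(T) = {B, D, G, M, N, Q, W, Y}, which has 8 nodes.

8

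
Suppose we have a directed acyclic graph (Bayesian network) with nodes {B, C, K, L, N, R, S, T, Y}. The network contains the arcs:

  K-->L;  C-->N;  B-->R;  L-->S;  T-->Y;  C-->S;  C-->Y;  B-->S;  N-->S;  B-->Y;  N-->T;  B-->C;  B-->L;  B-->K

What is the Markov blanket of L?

{B, C, K, N, S}

Parents of L: B, K.
Ch(L) = {S}.
Co-parents of L (other parents of its children):
  parents(S) \ {L} = {B, C, N}.
Taking the union gives {B, C, K, N, S}.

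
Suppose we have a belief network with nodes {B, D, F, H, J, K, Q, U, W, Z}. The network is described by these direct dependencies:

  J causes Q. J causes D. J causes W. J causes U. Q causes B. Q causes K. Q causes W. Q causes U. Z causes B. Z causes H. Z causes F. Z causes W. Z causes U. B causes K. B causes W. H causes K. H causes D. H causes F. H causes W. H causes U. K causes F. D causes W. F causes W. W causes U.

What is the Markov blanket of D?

D's parents: H, J.
D's children: W.
Co-parents of D (other parents of its children):
  W's other parents are B, F, H, J, Q, Z.
MB(D) = {B, F, H, J, Q, W, Z}.

{B, F, H, J, Q, W, Z}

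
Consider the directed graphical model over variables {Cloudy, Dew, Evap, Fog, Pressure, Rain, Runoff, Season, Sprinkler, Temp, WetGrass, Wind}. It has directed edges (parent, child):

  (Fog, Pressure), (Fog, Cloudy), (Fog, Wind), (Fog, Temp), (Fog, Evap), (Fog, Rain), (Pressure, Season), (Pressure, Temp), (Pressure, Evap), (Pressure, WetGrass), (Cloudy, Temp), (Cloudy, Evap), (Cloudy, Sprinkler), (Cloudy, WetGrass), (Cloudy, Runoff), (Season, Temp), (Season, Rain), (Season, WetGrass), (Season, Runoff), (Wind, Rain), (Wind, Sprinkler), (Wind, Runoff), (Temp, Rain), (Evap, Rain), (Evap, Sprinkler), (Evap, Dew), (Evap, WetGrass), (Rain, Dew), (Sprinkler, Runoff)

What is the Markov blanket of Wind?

A node's Markov blanket = Pa ∪ Ch ∪ (parents of Ch other than the node itself).
Wind has parent Fog.
Ch(Wind) = {Rain, Runoff, Sprinkler}.
For each child, the remaining parents (spouses of Wind):
  Rain: Evap, Fog, Season, Temp
  Sprinkler: Cloudy, Evap
  Runoff: Cloudy, Season, Sprinkler
MB(Wind) = {Cloudy, Evap, Fog, Rain, Runoff, Season, Sprinkler, Temp}.

{Cloudy, Evap, Fog, Rain, Runoff, Season, Sprinkler, Temp}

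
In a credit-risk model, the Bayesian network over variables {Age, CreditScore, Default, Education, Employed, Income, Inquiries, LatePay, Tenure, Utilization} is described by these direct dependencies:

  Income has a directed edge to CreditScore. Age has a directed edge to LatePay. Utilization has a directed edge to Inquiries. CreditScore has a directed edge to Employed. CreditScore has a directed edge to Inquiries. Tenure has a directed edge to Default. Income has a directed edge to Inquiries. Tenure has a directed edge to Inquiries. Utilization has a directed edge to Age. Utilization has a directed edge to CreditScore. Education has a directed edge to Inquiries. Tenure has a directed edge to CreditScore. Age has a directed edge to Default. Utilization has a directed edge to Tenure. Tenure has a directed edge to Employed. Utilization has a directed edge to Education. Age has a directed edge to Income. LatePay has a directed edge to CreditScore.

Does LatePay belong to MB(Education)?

No

By definition, MB(Education) is built from Education's parents, Education's children, and the co-parents of Education.
Parents of Education: Utilization.
Education has child Inquiries.
Other parents of Education's children:
  Inquiries: CreditScore, Income, Tenure, Utilization
MB(Education) = {CreditScore, Income, Inquiries, Tenure, Utilization}; LatePay is not in this set.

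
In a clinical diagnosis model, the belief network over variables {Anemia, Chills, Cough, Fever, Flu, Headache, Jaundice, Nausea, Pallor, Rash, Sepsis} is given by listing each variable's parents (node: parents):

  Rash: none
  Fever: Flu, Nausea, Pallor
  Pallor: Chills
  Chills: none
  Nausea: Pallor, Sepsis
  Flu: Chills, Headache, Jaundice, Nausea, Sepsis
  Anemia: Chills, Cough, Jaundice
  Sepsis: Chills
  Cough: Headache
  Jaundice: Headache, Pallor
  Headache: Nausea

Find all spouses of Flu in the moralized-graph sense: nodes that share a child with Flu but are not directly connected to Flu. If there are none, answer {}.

Children of Flu: Fever.
  Fever: Nausea, Pallor
Excluding nodes already adjacent to Flu (Chills, Fever, Headache, Jaundice, Nausea, Sepsis), the co-parent-only contribution is {Pallor}.

{Pallor}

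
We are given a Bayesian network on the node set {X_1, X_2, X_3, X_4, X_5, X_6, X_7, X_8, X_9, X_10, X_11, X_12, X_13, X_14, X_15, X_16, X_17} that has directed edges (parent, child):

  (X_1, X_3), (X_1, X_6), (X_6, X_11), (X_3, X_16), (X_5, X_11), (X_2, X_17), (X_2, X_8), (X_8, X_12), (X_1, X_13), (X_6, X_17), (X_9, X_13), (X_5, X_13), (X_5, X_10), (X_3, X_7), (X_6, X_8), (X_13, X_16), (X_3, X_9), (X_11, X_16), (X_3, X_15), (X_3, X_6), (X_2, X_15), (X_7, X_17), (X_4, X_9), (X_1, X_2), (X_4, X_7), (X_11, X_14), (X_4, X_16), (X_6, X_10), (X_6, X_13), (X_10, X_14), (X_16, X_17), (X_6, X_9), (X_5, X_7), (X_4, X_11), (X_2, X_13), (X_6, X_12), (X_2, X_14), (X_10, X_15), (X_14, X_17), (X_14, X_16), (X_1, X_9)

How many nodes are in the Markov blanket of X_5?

Ch(X_5) = {X_7, X_10, X_11, X_13}.
X_5 has no parents.
Parents of each child, excluding X_5:
  X_7: X_3, X_4
  X_10: X_6
  X_11: X_4, X_6
  X_13: X_1, X_2, X_6, X_9
MB(X_5) = {X_1, X_2, X_3, X_4, X_6, X_7, X_9, X_10, X_11, X_13}, which has 10 nodes.

10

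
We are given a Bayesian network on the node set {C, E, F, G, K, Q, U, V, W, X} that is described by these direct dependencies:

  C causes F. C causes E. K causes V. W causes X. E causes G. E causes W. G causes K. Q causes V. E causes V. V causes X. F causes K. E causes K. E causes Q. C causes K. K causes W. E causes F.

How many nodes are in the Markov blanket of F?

Recall MB(v) = parents ∪ children ∪ spouses, where spouses are the other parents of v's children.
F has parents C, E.
Children of F: K.
Co-parents of F (other parents of its children):
  K: C, E, G
MB(F) = {C, E, G, K}, which has 4 nodes.

4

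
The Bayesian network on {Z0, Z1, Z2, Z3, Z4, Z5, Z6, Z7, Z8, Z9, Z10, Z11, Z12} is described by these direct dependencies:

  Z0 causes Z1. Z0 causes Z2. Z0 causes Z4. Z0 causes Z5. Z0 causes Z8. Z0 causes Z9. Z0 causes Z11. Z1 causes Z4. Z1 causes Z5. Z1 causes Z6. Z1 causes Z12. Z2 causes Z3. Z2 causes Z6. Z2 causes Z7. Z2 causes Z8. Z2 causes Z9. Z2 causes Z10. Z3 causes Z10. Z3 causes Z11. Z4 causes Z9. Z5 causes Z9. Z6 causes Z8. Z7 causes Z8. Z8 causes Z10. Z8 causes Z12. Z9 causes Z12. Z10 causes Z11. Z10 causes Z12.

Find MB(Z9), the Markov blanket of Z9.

{Z0, Z1, Z2, Z4, Z5, Z8, Z10, Z12}

Parents of Z9: Z0, Z2, Z4, Z5.
Ch(Z9) = {Z12}.
Co-parents of Z9 (other parents of its children):
  Z12: Z1, Z8, Z10
Taking the union gives {Z0, Z1, Z2, Z4, Z5, Z8, Z10, Z12}.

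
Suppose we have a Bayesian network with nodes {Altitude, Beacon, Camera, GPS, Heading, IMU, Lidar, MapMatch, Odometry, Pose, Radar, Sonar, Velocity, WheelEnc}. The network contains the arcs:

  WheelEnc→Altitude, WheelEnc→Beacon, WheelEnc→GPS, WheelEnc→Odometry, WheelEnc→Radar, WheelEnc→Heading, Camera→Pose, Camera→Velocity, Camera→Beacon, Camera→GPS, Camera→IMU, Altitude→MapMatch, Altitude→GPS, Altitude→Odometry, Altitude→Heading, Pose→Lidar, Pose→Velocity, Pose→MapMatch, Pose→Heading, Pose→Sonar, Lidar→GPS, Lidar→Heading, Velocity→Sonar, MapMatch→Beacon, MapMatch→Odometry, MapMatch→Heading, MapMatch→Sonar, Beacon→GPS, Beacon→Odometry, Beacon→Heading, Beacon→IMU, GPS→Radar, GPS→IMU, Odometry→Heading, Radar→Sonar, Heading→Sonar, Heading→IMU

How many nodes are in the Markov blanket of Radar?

7

Radar's children: Sonar.
Parents of Radar: GPS, WheelEnc.
Other parents of Radar's children:
  Sonar: Heading, MapMatch, Pose, Velocity
MB(Radar) = {GPS, Heading, MapMatch, Pose, Sonar, Velocity, WheelEnc}, which has 7 nodes.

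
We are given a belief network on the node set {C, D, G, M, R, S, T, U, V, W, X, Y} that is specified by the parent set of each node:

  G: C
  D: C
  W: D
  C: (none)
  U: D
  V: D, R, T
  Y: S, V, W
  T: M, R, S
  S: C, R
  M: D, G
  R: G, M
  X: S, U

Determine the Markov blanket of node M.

{D, G, R, S, T}

Recall MB(v) = parents ∪ children ∪ spouses, where spouses are the other parents of v's children.
Parents of M: D, G.
M's children: R, T.
Parents of each child, excluding M:
  R: G
  T: R, S
Taking the union gives {D, G, R, S, T}.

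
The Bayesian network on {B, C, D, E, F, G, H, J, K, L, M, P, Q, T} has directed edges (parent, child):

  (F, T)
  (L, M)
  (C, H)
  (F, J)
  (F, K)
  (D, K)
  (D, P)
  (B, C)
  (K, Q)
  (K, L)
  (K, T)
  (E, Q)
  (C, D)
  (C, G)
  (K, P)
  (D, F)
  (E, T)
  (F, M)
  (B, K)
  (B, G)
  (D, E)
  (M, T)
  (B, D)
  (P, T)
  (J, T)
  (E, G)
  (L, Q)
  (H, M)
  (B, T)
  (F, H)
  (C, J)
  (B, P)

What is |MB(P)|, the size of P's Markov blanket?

8

A node's Markov blanket = Pa ∪ Ch ∪ (parents of Ch other than the node itself).
Parents of P: B, D, K.
P has child T.
Co-parents of P (other parents of its children):
  T's other parents are B, E, F, J, K, M.
MB(P) = {B, D, E, F, J, K, M, T}, which has 8 nodes.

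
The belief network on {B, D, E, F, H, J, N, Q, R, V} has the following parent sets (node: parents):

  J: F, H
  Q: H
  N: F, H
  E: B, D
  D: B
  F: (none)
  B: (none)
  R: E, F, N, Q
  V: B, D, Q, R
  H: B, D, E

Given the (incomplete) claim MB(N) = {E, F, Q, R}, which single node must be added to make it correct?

H

N has parents F, H.
N has child R.
Co-parents of N (other parents of its children):
  R's other parents are E, F, Q.
MB(N) = {E, F, H, Q, R}.
Comparing with the claimed set, H is missing.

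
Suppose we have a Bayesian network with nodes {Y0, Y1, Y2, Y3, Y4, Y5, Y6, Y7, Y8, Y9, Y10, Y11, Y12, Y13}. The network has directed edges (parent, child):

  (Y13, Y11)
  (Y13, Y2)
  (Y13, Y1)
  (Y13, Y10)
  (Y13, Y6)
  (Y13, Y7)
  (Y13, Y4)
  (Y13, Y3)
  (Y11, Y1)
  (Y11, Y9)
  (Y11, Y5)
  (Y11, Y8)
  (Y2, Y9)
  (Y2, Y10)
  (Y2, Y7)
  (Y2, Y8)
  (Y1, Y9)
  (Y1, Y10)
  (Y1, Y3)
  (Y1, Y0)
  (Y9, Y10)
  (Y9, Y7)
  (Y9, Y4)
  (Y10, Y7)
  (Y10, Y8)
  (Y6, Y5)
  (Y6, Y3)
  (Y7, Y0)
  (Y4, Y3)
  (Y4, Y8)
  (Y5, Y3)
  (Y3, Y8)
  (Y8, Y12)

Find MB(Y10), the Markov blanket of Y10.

{Y1, Y2, Y3, Y4, Y7, Y8, Y9, Y11, Y13}

Parents of Y10: Y1, Y2, Y9, Y13.
Y10's children: Y7, Y8.
Parents of each child, excluding Y10:
  parents(Y7) \ {Y10} = {Y2, Y9, Y13}.
  Y8's other parents are Y2, Y3, Y4, Y11.
So the Markov blanket of Y10 is {Y1, Y2, Y3, Y4, Y7, Y8, Y9, Y11, Y13}.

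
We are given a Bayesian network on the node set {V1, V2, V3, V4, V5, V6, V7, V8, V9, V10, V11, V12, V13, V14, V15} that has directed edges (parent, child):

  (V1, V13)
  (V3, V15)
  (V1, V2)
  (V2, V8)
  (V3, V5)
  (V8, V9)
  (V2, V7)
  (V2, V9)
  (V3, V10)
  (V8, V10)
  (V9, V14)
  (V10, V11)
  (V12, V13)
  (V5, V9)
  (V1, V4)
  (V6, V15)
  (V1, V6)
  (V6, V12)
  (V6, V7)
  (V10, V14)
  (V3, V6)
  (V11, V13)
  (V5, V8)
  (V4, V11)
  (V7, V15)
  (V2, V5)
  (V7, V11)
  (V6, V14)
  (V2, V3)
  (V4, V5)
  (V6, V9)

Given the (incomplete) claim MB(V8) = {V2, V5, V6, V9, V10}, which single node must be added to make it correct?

V3

Recall MB(v) = parents ∪ children ∪ spouses, where spouses are the other parents of v's children.
Parents of V8: V2, V5.
V8's children: V9, V10.
Parents of each child, excluding V8:
  V9: V2, V5, V6
  V10: V3
MB(V8) = {V2, V3, V5, V6, V9, V10}.
Comparing with the claimed set, V3 is missing.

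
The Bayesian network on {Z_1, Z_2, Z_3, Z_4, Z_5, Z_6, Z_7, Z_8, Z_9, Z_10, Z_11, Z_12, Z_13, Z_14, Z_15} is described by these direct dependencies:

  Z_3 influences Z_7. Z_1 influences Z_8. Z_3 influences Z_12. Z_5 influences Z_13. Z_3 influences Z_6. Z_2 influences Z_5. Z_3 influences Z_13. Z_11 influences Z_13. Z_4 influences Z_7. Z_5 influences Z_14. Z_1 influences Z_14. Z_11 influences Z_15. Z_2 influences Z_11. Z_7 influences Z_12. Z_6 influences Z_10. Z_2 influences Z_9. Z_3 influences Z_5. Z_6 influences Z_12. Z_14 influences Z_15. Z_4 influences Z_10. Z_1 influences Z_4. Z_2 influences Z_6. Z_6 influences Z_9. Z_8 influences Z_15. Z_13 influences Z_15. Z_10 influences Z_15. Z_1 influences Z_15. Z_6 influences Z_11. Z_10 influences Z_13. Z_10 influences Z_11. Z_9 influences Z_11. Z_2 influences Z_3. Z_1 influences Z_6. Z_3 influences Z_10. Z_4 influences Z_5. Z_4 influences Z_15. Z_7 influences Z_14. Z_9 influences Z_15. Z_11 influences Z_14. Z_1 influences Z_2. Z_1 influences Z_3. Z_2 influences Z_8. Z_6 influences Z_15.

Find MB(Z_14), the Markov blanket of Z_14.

{Z_1, Z_4, Z_5, Z_6, Z_7, Z_8, Z_9, Z_10, Z_11, Z_13, Z_15}

Children of Z_14: Z_15.
Parents of Z_14: Z_1, Z_5, Z_7, Z_11.
Other parents of Z_14's children:
  Z_15 also has parents Z_1, Z_4, Z_6, Z_8, Z_9, Z_10, Z_11, Z_13.
MB(Z_14) = {Z_1, Z_4, Z_5, Z_6, Z_7, Z_8, Z_9, Z_10, Z_11, Z_13, Z_15}.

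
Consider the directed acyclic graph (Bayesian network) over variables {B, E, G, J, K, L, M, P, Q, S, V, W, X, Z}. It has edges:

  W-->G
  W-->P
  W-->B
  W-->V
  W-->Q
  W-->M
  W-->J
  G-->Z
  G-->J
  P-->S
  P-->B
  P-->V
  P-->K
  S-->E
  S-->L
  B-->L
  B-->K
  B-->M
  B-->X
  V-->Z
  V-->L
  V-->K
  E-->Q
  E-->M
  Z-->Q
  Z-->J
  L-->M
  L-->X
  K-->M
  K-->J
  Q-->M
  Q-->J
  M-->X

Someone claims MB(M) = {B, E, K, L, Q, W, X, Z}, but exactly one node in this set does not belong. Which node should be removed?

M's parents: B, E, K, L, Q, W.
M has child X.
Parents of each child, excluding M:
  parents(X) \ {M} = {B, L}.
MB(M) = {B, E, K, L, Q, W, X}.
Z is neither a parent, child, nor co-parent of M, so it does not belong.

Z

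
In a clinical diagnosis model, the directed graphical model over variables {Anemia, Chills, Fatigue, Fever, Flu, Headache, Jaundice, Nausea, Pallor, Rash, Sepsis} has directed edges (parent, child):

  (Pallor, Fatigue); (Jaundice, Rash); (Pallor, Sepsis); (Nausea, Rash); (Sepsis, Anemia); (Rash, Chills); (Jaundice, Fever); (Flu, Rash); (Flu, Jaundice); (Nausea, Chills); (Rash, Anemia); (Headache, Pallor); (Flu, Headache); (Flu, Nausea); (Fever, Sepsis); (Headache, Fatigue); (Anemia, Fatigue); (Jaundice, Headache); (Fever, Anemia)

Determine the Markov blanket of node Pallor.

Pallor's children: Fatigue, Sepsis.
Pa(Pallor) = {Headache}.
For each child, the remaining parents (spouses of Pallor):
  Sepsis: Fever
  Fatigue: Anemia, Headache
So the Markov blanket of Pallor is {Anemia, Fatigue, Fever, Headache, Sepsis}.

{Anemia, Fatigue, Fever, Headache, Sepsis}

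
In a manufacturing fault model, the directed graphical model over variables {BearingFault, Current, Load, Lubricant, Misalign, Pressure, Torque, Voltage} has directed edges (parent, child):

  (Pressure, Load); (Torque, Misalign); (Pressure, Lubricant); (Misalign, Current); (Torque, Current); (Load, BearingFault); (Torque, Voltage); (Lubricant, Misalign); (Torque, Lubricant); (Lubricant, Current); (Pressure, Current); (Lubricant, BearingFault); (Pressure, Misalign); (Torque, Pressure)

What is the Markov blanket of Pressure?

{Current, Load, Lubricant, Misalign, Torque}

A node's Markov blanket = Pa ∪ Ch ∪ (parents of Ch other than the node itself).
Pressure has parent Torque.
Children of Pressure: Current, Load, Lubricant, Misalign.
Parents of each child, excluding Pressure:
  Lubricant: Torque
  Load: —
  Misalign: Lubricant, Torque
  Current: Lubricant, Misalign, Torque
So the Markov blanket of Pressure is {Current, Load, Lubricant, Misalign, Torque}.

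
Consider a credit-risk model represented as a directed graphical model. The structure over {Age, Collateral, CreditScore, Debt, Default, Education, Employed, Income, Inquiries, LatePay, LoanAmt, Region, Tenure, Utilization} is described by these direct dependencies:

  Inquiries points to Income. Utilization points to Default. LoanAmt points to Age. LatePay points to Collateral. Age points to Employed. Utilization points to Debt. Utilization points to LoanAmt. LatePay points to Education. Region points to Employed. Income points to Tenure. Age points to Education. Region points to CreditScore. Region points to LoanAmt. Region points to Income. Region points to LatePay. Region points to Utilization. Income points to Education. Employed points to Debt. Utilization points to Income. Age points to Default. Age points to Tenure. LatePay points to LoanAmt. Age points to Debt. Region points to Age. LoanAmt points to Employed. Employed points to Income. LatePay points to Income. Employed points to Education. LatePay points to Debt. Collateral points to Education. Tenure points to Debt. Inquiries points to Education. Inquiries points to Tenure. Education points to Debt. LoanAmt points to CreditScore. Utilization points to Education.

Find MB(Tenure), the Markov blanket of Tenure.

Pa(Tenure) = {Age, Income, Inquiries}.
Tenure has child Debt.
Co-parents of Tenure (other parents of its children):
  Debt's other parents are Age, Education, Employed, LatePay, Utilization.
So the Markov blanket of Tenure is {Age, Debt, Education, Employed, Income, Inquiries, LatePay, Utilization}.

{Age, Debt, Education, Employed, Income, Inquiries, LatePay, Utilization}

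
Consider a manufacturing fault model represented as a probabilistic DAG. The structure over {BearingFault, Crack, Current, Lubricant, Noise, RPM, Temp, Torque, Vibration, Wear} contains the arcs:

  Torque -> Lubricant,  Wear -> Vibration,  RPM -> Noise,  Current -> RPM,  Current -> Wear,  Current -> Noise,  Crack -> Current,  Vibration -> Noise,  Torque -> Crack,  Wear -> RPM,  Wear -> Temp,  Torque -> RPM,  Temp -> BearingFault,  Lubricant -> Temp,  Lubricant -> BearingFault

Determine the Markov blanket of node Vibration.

Vibration's parents: Wear.
Vibration's children: Noise.
Parents of each child, excluding Vibration:
  Noise also has parents Current, RPM.
Taking the union gives {Current, Noise, RPM, Wear}.

{Current, Noise, RPM, Wear}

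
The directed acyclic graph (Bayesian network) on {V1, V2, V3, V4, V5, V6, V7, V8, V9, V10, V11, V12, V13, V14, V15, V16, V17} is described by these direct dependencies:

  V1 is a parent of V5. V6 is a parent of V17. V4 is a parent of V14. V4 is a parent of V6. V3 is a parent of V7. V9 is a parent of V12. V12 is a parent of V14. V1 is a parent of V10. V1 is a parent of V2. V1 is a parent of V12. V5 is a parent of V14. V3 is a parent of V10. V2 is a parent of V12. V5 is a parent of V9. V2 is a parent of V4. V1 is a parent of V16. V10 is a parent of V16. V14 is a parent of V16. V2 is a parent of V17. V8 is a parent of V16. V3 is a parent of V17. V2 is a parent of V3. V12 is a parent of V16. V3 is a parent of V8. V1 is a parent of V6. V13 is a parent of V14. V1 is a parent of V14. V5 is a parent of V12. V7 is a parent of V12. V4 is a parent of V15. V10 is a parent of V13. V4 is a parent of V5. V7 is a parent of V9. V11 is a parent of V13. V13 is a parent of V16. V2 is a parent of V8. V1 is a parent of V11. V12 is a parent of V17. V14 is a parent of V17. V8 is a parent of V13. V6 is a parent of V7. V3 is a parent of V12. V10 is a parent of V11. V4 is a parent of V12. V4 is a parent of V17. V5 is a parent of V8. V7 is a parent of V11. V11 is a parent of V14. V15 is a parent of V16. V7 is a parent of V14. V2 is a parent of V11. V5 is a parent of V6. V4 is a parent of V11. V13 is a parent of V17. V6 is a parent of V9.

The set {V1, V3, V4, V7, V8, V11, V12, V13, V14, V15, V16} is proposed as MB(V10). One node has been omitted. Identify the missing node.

V2

Pa(V10) = {V1, V3}.
Ch(V10) = {V11, V13, V16}.
For each child, the remaining parents (spouses of V10):
  V11: V1, V2, V4, V7
  V13: V8, V11
  V16: V1, V8, V12, V13, V14, V15
MB(V10) = {V1, V2, V3, V4, V7, V8, V11, V12, V13, V14, V15, V16}.
Comparing with the claimed set, V2 is missing.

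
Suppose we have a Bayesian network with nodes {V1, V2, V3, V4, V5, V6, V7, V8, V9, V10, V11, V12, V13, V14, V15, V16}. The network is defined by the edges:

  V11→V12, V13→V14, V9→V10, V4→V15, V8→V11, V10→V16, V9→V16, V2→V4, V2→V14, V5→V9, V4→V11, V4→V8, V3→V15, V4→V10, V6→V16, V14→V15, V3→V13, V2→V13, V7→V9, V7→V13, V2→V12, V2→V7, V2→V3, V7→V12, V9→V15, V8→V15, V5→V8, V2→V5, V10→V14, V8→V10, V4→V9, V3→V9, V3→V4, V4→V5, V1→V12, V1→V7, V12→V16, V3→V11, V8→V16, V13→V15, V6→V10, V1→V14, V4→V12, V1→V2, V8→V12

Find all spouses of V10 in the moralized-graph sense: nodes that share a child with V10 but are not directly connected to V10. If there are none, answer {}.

{V1, V2, V12, V13}

Children of V10: V14, V16.
  V14: V1, V2, V13
  V16: V6, V8, V9, V12
Excluding nodes already adjacent to V10 (V4, V6, V8, V9, V14, V16), the co-parent-only contribution is {V1, V2, V12, V13}.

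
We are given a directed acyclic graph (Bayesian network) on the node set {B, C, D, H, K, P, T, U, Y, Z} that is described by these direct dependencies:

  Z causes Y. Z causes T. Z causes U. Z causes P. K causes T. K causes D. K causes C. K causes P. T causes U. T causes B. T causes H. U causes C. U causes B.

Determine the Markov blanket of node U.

{B, C, K, T, Z}

U's children: B, C.
U's parents: T, Z.
Co-parents of U (other parents of its children):
  C's other parent is K.
  B's other parent is T.
Taking the union gives {B, C, K, T, Z}.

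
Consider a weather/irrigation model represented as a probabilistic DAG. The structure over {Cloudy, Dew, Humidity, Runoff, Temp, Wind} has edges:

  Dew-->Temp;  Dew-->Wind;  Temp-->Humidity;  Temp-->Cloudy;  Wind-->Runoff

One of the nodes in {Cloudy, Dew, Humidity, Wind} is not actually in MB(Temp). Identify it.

Wind

A node's Markov blanket = Pa ∪ Ch ∪ (parents of Ch other than the node itself).
Ch(Temp) = {Cloudy, Humidity}.
Temp has parent Dew.
Other parents of Temp's children:
  Humidity: no additional parents.
  Cloudy has no other parent.
MB(Temp) = {Cloudy, Dew, Humidity}.
Wind is neither a parent, child, nor co-parent of Temp, so it does not belong.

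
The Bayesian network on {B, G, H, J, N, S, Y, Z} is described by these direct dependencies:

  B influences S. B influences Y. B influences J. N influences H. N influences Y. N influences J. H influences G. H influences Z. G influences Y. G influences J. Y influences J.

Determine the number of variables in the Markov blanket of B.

Recall MB(v) = parents ∪ children ∪ spouses, where spouses are the other parents of v's children.
Ch(B) = {J, S, Y}.
B has no parents.
Co-parents of B (other parents of its children):
  S: —
  Y: G, N
  J: G, N, Y
MB(B) = {G, J, N, S, Y}, which has 5 nodes.

5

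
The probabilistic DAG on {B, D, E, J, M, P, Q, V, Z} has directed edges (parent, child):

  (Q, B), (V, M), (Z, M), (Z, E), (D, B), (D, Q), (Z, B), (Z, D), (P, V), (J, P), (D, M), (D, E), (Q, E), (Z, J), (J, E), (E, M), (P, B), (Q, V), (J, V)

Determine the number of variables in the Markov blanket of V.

7

A node's Markov blanket = Pa ∪ Ch ∪ (parents of Ch other than the node itself).
V's parents: J, P, Q.
Children of V: M.
For each child, the remaining parents (spouses of V):
  M's other parents are D, E, Z.
MB(V) = {D, E, J, M, P, Q, Z}, which has 7 nodes.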